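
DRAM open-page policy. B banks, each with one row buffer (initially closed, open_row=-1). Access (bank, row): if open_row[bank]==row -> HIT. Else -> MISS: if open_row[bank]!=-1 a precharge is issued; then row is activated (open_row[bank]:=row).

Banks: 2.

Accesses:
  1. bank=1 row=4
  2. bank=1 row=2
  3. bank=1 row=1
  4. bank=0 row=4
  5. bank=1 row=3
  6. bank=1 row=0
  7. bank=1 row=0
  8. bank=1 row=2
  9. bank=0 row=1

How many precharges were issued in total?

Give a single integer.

Acc 1: bank1 row4 -> MISS (open row4); precharges=0
Acc 2: bank1 row2 -> MISS (open row2); precharges=1
Acc 3: bank1 row1 -> MISS (open row1); precharges=2
Acc 4: bank0 row4 -> MISS (open row4); precharges=2
Acc 5: bank1 row3 -> MISS (open row3); precharges=3
Acc 6: bank1 row0 -> MISS (open row0); precharges=4
Acc 7: bank1 row0 -> HIT
Acc 8: bank1 row2 -> MISS (open row2); precharges=5
Acc 9: bank0 row1 -> MISS (open row1); precharges=6

Answer: 6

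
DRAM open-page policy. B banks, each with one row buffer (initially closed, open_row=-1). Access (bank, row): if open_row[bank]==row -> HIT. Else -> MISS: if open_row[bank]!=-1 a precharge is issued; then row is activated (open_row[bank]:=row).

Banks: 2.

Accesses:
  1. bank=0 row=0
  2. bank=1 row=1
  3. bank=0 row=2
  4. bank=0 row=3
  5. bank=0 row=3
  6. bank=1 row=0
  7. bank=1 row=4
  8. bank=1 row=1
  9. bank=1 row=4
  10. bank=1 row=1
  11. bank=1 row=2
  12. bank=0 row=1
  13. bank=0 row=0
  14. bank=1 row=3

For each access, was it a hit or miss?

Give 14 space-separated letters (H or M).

Acc 1: bank0 row0 -> MISS (open row0); precharges=0
Acc 2: bank1 row1 -> MISS (open row1); precharges=0
Acc 3: bank0 row2 -> MISS (open row2); precharges=1
Acc 4: bank0 row3 -> MISS (open row3); precharges=2
Acc 5: bank0 row3 -> HIT
Acc 6: bank1 row0 -> MISS (open row0); precharges=3
Acc 7: bank1 row4 -> MISS (open row4); precharges=4
Acc 8: bank1 row1 -> MISS (open row1); precharges=5
Acc 9: bank1 row4 -> MISS (open row4); precharges=6
Acc 10: bank1 row1 -> MISS (open row1); precharges=7
Acc 11: bank1 row2 -> MISS (open row2); precharges=8
Acc 12: bank0 row1 -> MISS (open row1); precharges=9
Acc 13: bank0 row0 -> MISS (open row0); precharges=10
Acc 14: bank1 row3 -> MISS (open row3); precharges=11

Answer: M M M M H M M M M M M M M M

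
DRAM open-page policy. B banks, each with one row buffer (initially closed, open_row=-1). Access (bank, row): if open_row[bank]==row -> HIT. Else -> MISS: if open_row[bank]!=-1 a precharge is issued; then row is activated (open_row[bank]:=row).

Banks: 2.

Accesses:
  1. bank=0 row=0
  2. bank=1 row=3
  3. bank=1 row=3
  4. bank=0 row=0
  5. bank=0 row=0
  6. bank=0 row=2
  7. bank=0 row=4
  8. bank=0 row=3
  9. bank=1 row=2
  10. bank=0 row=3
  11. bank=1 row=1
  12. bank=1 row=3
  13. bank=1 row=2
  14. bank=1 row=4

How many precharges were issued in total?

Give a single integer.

Answer: 8

Derivation:
Acc 1: bank0 row0 -> MISS (open row0); precharges=0
Acc 2: bank1 row3 -> MISS (open row3); precharges=0
Acc 3: bank1 row3 -> HIT
Acc 4: bank0 row0 -> HIT
Acc 5: bank0 row0 -> HIT
Acc 6: bank0 row2 -> MISS (open row2); precharges=1
Acc 7: bank0 row4 -> MISS (open row4); precharges=2
Acc 8: bank0 row3 -> MISS (open row3); precharges=3
Acc 9: bank1 row2 -> MISS (open row2); precharges=4
Acc 10: bank0 row3 -> HIT
Acc 11: bank1 row1 -> MISS (open row1); precharges=5
Acc 12: bank1 row3 -> MISS (open row3); precharges=6
Acc 13: bank1 row2 -> MISS (open row2); precharges=7
Acc 14: bank1 row4 -> MISS (open row4); precharges=8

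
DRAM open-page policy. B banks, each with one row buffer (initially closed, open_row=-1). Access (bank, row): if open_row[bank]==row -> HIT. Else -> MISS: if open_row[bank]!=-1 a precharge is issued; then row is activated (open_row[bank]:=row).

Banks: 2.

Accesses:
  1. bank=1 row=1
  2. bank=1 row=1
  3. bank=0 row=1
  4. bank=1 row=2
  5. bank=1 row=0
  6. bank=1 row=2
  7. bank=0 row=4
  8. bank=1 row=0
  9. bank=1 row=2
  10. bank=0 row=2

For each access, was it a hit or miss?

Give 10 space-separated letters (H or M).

Answer: M H M M M M M M M M

Derivation:
Acc 1: bank1 row1 -> MISS (open row1); precharges=0
Acc 2: bank1 row1 -> HIT
Acc 3: bank0 row1 -> MISS (open row1); precharges=0
Acc 4: bank1 row2 -> MISS (open row2); precharges=1
Acc 5: bank1 row0 -> MISS (open row0); precharges=2
Acc 6: bank1 row2 -> MISS (open row2); precharges=3
Acc 7: bank0 row4 -> MISS (open row4); precharges=4
Acc 8: bank1 row0 -> MISS (open row0); precharges=5
Acc 9: bank1 row2 -> MISS (open row2); precharges=6
Acc 10: bank0 row2 -> MISS (open row2); precharges=7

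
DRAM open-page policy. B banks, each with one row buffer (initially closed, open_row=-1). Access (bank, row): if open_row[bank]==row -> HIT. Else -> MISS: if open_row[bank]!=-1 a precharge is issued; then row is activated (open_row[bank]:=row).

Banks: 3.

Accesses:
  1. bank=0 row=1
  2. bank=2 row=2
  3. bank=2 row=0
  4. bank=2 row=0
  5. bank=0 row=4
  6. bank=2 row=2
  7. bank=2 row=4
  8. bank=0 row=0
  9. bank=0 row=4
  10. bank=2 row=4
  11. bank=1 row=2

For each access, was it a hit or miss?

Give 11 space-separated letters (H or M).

Acc 1: bank0 row1 -> MISS (open row1); precharges=0
Acc 2: bank2 row2 -> MISS (open row2); precharges=0
Acc 3: bank2 row0 -> MISS (open row0); precharges=1
Acc 4: bank2 row0 -> HIT
Acc 5: bank0 row4 -> MISS (open row4); precharges=2
Acc 6: bank2 row2 -> MISS (open row2); precharges=3
Acc 7: bank2 row4 -> MISS (open row4); precharges=4
Acc 8: bank0 row0 -> MISS (open row0); precharges=5
Acc 9: bank0 row4 -> MISS (open row4); precharges=6
Acc 10: bank2 row4 -> HIT
Acc 11: bank1 row2 -> MISS (open row2); precharges=6

Answer: M M M H M M M M M H M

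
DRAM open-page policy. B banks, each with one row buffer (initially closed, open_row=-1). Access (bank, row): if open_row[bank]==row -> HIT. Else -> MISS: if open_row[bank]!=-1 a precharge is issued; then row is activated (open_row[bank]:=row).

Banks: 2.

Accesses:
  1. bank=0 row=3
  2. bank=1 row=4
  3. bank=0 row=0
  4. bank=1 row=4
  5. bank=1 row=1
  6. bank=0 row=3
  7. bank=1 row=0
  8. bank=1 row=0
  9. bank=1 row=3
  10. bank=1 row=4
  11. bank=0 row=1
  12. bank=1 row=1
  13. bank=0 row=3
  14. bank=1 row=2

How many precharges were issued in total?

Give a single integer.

Acc 1: bank0 row3 -> MISS (open row3); precharges=0
Acc 2: bank1 row4 -> MISS (open row4); precharges=0
Acc 3: bank0 row0 -> MISS (open row0); precharges=1
Acc 4: bank1 row4 -> HIT
Acc 5: bank1 row1 -> MISS (open row1); precharges=2
Acc 6: bank0 row3 -> MISS (open row3); precharges=3
Acc 7: bank1 row0 -> MISS (open row0); precharges=4
Acc 8: bank1 row0 -> HIT
Acc 9: bank1 row3 -> MISS (open row3); precharges=5
Acc 10: bank1 row4 -> MISS (open row4); precharges=6
Acc 11: bank0 row1 -> MISS (open row1); precharges=7
Acc 12: bank1 row1 -> MISS (open row1); precharges=8
Acc 13: bank0 row3 -> MISS (open row3); precharges=9
Acc 14: bank1 row2 -> MISS (open row2); precharges=10

Answer: 10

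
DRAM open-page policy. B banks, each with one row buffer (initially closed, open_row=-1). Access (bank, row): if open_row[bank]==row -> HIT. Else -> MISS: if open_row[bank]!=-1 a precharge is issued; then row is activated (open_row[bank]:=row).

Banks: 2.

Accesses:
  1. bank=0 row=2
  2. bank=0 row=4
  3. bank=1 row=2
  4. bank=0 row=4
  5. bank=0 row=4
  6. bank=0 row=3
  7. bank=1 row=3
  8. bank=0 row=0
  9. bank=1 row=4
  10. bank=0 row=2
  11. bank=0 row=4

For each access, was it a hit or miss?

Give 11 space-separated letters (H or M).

Answer: M M M H H M M M M M M

Derivation:
Acc 1: bank0 row2 -> MISS (open row2); precharges=0
Acc 2: bank0 row4 -> MISS (open row4); precharges=1
Acc 3: bank1 row2 -> MISS (open row2); precharges=1
Acc 4: bank0 row4 -> HIT
Acc 5: bank0 row4 -> HIT
Acc 6: bank0 row3 -> MISS (open row3); precharges=2
Acc 7: bank1 row3 -> MISS (open row3); precharges=3
Acc 8: bank0 row0 -> MISS (open row0); precharges=4
Acc 9: bank1 row4 -> MISS (open row4); precharges=5
Acc 10: bank0 row2 -> MISS (open row2); precharges=6
Acc 11: bank0 row4 -> MISS (open row4); precharges=7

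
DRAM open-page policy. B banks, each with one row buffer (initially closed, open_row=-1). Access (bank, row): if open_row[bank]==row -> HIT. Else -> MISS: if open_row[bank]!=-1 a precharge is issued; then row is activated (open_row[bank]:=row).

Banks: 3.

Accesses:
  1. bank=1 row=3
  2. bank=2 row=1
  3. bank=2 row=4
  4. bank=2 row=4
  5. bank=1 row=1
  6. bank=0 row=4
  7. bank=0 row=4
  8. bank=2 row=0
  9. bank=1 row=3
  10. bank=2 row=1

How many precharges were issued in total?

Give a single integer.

Acc 1: bank1 row3 -> MISS (open row3); precharges=0
Acc 2: bank2 row1 -> MISS (open row1); precharges=0
Acc 3: bank2 row4 -> MISS (open row4); precharges=1
Acc 4: bank2 row4 -> HIT
Acc 5: bank1 row1 -> MISS (open row1); precharges=2
Acc 6: bank0 row4 -> MISS (open row4); precharges=2
Acc 7: bank0 row4 -> HIT
Acc 8: bank2 row0 -> MISS (open row0); precharges=3
Acc 9: bank1 row3 -> MISS (open row3); precharges=4
Acc 10: bank2 row1 -> MISS (open row1); precharges=5

Answer: 5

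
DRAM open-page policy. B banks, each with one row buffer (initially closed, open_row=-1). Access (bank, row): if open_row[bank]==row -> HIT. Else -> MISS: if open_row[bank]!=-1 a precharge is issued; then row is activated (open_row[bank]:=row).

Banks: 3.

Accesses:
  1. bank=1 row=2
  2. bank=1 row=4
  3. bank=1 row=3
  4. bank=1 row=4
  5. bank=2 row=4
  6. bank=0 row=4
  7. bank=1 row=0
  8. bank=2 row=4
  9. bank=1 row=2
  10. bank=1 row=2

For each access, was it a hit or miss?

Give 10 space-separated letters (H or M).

Acc 1: bank1 row2 -> MISS (open row2); precharges=0
Acc 2: bank1 row4 -> MISS (open row4); precharges=1
Acc 3: bank1 row3 -> MISS (open row3); precharges=2
Acc 4: bank1 row4 -> MISS (open row4); precharges=3
Acc 5: bank2 row4 -> MISS (open row4); precharges=3
Acc 6: bank0 row4 -> MISS (open row4); precharges=3
Acc 7: bank1 row0 -> MISS (open row0); precharges=4
Acc 8: bank2 row4 -> HIT
Acc 9: bank1 row2 -> MISS (open row2); precharges=5
Acc 10: bank1 row2 -> HIT

Answer: M M M M M M M H M H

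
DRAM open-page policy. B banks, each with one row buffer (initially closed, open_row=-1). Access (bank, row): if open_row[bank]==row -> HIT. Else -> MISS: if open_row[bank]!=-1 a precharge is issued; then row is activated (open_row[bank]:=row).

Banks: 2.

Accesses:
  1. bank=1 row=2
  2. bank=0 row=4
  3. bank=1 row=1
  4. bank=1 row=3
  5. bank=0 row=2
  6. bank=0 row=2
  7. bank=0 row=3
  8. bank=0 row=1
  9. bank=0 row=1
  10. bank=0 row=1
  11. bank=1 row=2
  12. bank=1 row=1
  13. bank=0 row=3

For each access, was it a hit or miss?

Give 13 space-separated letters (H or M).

Acc 1: bank1 row2 -> MISS (open row2); precharges=0
Acc 2: bank0 row4 -> MISS (open row4); precharges=0
Acc 3: bank1 row1 -> MISS (open row1); precharges=1
Acc 4: bank1 row3 -> MISS (open row3); precharges=2
Acc 5: bank0 row2 -> MISS (open row2); precharges=3
Acc 6: bank0 row2 -> HIT
Acc 7: bank0 row3 -> MISS (open row3); precharges=4
Acc 8: bank0 row1 -> MISS (open row1); precharges=5
Acc 9: bank0 row1 -> HIT
Acc 10: bank0 row1 -> HIT
Acc 11: bank1 row2 -> MISS (open row2); precharges=6
Acc 12: bank1 row1 -> MISS (open row1); precharges=7
Acc 13: bank0 row3 -> MISS (open row3); precharges=8

Answer: M M M M M H M M H H M M M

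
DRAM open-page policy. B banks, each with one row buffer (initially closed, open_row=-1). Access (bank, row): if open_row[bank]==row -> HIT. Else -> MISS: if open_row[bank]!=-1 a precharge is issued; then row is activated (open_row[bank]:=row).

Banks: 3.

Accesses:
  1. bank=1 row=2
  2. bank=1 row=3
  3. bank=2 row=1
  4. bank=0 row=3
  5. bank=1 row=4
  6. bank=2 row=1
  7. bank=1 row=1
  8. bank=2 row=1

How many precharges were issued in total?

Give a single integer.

Acc 1: bank1 row2 -> MISS (open row2); precharges=0
Acc 2: bank1 row3 -> MISS (open row3); precharges=1
Acc 3: bank2 row1 -> MISS (open row1); precharges=1
Acc 4: bank0 row3 -> MISS (open row3); precharges=1
Acc 5: bank1 row4 -> MISS (open row4); precharges=2
Acc 6: bank2 row1 -> HIT
Acc 7: bank1 row1 -> MISS (open row1); precharges=3
Acc 8: bank2 row1 -> HIT

Answer: 3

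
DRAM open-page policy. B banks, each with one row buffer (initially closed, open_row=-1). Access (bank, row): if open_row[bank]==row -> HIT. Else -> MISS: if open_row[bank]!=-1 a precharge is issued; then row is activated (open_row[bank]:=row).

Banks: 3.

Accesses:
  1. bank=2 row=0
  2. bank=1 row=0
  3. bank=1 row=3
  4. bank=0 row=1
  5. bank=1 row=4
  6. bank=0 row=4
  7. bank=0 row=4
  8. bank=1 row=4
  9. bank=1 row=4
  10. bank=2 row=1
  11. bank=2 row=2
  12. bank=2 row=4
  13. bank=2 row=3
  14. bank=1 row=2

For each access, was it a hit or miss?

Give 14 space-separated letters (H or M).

Answer: M M M M M M H H H M M M M M

Derivation:
Acc 1: bank2 row0 -> MISS (open row0); precharges=0
Acc 2: bank1 row0 -> MISS (open row0); precharges=0
Acc 3: bank1 row3 -> MISS (open row3); precharges=1
Acc 4: bank0 row1 -> MISS (open row1); precharges=1
Acc 5: bank1 row4 -> MISS (open row4); precharges=2
Acc 6: bank0 row4 -> MISS (open row4); precharges=3
Acc 7: bank0 row4 -> HIT
Acc 8: bank1 row4 -> HIT
Acc 9: bank1 row4 -> HIT
Acc 10: bank2 row1 -> MISS (open row1); precharges=4
Acc 11: bank2 row2 -> MISS (open row2); precharges=5
Acc 12: bank2 row4 -> MISS (open row4); precharges=6
Acc 13: bank2 row3 -> MISS (open row3); precharges=7
Acc 14: bank1 row2 -> MISS (open row2); precharges=8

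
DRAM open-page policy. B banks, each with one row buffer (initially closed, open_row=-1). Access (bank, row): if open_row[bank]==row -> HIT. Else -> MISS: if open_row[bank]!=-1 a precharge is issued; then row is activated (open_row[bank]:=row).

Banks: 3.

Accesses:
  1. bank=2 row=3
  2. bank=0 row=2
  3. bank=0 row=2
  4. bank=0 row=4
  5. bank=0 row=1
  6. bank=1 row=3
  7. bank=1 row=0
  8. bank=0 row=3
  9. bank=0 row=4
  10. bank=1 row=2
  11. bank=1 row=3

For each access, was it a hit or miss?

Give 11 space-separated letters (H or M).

Acc 1: bank2 row3 -> MISS (open row3); precharges=0
Acc 2: bank0 row2 -> MISS (open row2); precharges=0
Acc 3: bank0 row2 -> HIT
Acc 4: bank0 row4 -> MISS (open row4); precharges=1
Acc 5: bank0 row1 -> MISS (open row1); precharges=2
Acc 6: bank1 row3 -> MISS (open row3); precharges=2
Acc 7: bank1 row0 -> MISS (open row0); precharges=3
Acc 8: bank0 row3 -> MISS (open row3); precharges=4
Acc 9: bank0 row4 -> MISS (open row4); precharges=5
Acc 10: bank1 row2 -> MISS (open row2); precharges=6
Acc 11: bank1 row3 -> MISS (open row3); precharges=7

Answer: M M H M M M M M M M M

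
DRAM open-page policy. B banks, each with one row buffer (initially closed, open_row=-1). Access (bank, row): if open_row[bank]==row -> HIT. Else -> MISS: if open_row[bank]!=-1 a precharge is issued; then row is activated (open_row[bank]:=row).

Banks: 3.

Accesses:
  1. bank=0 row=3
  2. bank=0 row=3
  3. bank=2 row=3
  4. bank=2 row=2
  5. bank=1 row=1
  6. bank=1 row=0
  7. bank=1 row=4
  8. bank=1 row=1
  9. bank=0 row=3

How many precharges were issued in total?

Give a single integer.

Acc 1: bank0 row3 -> MISS (open row3); precharges=0
Acc 2: bank0 row3 -> HIT
Acc 3: bank2 row3 -> MISS (open row3); precharges=0
Acc 4: bank2 row2 -> MISS (open row2); precharges=1
Acc 5: bank1 row1 -> MISS (open row1); precharges=1
Acc 6: bank1 row0 -> MISS (open row0); precharges=2
Acc 7: bank1 row4 -> MISS (open row4); precharges=3
Acc 8: bank1 row1 -> MISS (open row1); precharges=4
Acc 9: bank0 row3 -> HIT

Answer: 4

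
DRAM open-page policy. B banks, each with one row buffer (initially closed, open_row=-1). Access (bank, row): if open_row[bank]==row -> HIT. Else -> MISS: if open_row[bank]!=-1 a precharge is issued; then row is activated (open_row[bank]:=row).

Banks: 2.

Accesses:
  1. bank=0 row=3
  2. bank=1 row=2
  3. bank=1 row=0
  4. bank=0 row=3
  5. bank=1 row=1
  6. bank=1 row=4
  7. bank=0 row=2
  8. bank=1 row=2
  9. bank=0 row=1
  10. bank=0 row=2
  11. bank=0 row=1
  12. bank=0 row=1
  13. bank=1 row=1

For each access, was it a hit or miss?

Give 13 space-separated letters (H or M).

Answer: M M M H M M M M M M M H M

Derivation:
Acc 1: bank0 row3 -> MISS (open row3); precharges=0
Acc 2: bank1 row2 -> MISS (open row2); precharges=0
Acc 3: bank1 row0 -> MISS (open row0); precharges=1
Acc 4: bank0 row3 -> HIT
Acc 5: bank1 row1 -> MISS (open row1); precharges=2
Acc 6: bank1 row4 -> MISS (open row4); precharges=3
Acc 7: bank0 row2 -> MISS (open row2); precharges=4
Acc 8: bank1 row2 -> MISS (open row2); precharges=5
Acc 9: bank0 row1 -> MISS (open row1); precharges=6
Acc 10: bank0 row2 -> MISS (open row2); precharges=7
Acc 11: bank0 row1 -> MISS (open row1); precharges=8
Acc 12: bank0 row1 -> HIT
Acc 13: bank1 row1 -> MISS (open row1); precharges=9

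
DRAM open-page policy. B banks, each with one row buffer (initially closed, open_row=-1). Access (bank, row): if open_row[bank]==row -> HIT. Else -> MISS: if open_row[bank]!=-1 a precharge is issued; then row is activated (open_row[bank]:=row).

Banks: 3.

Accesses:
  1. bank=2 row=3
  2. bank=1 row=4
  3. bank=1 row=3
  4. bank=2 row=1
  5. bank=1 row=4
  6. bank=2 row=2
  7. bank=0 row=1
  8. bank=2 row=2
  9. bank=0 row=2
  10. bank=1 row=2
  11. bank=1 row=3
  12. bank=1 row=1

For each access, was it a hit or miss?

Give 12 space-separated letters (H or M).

Answer: M M M M M M M H M M M M

Derivation:
Acc 1: bank2 row3 -> MISS (open row3); precharges=0
Acc 2: bank1 row4 -> MISS (open row4); precharges=0
Acc 3: bank1 row3 -> MISS (open row3); precharges=1
Acc 4: bank2 row1 -> MISS (open row1); precharges=2
Acc 5: bank1 row4 -> MISS (open row4); precharges=3
Acc 6: bank2 row2 -> MISS (open row2); precharges=4
Acc 7: bank0 row1 -> MISS (open row1); precharges=4
Acc 8: bank2 row2 -> HIT
Acc 9: bank0 row2 -> MISS (open row2); precharges=5
Acc 10: bank1 row2 -> MISS (open row2); precharges=6
Acc 11: bank1 row3 -> MISS (open row3); precharges=7
Acc 12: bank1 row1 -> MISS (open row1); precharges=8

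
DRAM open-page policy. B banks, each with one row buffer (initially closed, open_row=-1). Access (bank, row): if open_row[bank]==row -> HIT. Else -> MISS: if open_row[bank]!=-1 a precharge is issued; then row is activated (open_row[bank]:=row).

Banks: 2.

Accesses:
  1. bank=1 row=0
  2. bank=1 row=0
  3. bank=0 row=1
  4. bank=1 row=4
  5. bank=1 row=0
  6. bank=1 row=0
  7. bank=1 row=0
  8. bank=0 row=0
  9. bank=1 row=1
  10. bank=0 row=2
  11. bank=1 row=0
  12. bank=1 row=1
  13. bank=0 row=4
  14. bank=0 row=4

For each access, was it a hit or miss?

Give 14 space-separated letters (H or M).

Acc 1: bank1 row0 -> MISS (open row0); precharges=0
Acc 2: bank1 row0 -> HIT
Acc 3: bank0 row1 -> MISS (open row1); precharges=0
Acc 4: bank1 row4 -> MISS (open row4); precharges=1
Acc 5: bank1 row0 -> MISS (open row0); precharges=2
Acc 6: bank1 row0 -> HIT
Acc 7: bank1 row0 -> HIT
Acc 8: bank0 row0 -> MISS (open row0); precharges=3
Acc 9: bank1 row1 -> MISS (open row1); precharges=4
Acc 10: bank0 row2 -> MISS (open row2); precharges=5
Acc 11: bank1 row0 -> MISS (open row0); precharges=6
Acc 12: bank1 row1 -> MISS (open row1); precharges=7
Acc 13: bank0 row4 -> MISS (open row4); precharges=8
Acc 14: bank0 row4 -> HIT

Answer: M H M M M H H M M M M M M H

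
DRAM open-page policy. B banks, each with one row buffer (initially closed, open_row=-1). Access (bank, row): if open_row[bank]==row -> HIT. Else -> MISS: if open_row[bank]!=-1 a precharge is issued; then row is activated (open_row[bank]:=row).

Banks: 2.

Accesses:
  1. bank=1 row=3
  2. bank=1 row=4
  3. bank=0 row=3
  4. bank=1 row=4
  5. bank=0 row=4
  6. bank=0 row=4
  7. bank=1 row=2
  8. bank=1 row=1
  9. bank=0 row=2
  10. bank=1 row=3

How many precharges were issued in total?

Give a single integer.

Acc 1: bank1 row3 -> MISS (open row3); precharges=0
Acc 2: bank1 row4 -> MISS (open row4); precharges=1
Acc 3: bank0 row3 -> MISS (open row3); precharges=1
Acc 4: bank1 row4 -> HIT
Acc 5: bank0 row4 -> MISS (open row4); precharges=2
Acc 6: bank0 row4 -> HIT
Acc 7: bank1 row2 -> MISS (open row2); precharges=3
Acc 8: bank1 row1 -> MISS (open row1); precharges=4
Acc 9: bank0 row2 -> MISS (open row2); precharges=5
Acc 10: bank1 row3 -> MISS (open row3); precharges=6

Answer: 6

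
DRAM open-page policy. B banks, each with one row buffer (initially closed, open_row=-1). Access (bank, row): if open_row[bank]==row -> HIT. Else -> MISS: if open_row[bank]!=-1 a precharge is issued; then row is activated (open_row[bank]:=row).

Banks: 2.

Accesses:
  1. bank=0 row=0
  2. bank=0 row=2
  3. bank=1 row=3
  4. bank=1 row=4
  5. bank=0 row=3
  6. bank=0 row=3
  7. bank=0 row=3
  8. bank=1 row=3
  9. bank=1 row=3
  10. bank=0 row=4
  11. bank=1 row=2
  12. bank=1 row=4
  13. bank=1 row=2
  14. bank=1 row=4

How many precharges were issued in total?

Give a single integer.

Acc 1: bank0 row0 -> MISS (open row0); precharges=0
Acc 2: bank0 row2 -> MISS (open row2); precharges=1
Acc 3: bank1 row3 -> MISS (open row3); precharges=1
Acc 4: bank1 row4 -> MISS (open row4); precharges=2
Acc 5: bank0 row3 -> MISS (open row3); precharges=3
Acc 6: bank0 row3 -> HIT
Acc 7: bank0 row3 -> HIT
Acc 8: bank1 row3 -> MISS (open row3); precharges=4
Acc 9: bank1 row3 -> HIT
Acc 10: bank0 row4 -> MISS (open row4); precharges=5
Acc 11: bank1 row2 -> MISS (open row2); precharges=6
Acc 12: bank1 row4 -> MISS (open row4); precharges=7
Acc 13: bank1 row2 -> MISS (open row2); precharges=8
Acc 14: bank1 row4 -> MISS (open row4); precharges=9

Answer: 9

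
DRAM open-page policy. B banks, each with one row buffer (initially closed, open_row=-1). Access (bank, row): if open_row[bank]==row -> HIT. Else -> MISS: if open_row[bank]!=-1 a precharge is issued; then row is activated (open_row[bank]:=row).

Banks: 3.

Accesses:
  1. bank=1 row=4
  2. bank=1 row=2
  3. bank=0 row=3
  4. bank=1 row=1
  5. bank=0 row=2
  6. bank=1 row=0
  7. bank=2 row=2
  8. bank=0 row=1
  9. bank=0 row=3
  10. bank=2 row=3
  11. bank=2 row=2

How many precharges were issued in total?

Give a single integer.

Answer: 8

Derivation:
Acc 1: bank1 row4 -> MISS (open row4); precharges=0
Acc 2: bank1 row2 -> MISS (open row2); precharges=1
Acc 3: bank0 row3 -> MISS (open row3); precharges=1
Acc 4: bank1 row1 -> MISS (open row1); precharges=2
Acc 5: bank0 row2 -> MISS (open row2); precharges=3
Acc 6: bank1 row0 -> MISS (open row0); precharges=4
Acc 7: bank2 row2 -> MISS (open row2); precharges=4
Acc 8: bank0 row1 -> MISS (open row1); precharges=5
Acc 9: bank0 row3 -> MISS (open row3); precharges=6
Acc 10: bank2 row3 -> MISS (open row3); precharges=7
Acc 11: bank2 row2 -> MISS (open row2); precharges=8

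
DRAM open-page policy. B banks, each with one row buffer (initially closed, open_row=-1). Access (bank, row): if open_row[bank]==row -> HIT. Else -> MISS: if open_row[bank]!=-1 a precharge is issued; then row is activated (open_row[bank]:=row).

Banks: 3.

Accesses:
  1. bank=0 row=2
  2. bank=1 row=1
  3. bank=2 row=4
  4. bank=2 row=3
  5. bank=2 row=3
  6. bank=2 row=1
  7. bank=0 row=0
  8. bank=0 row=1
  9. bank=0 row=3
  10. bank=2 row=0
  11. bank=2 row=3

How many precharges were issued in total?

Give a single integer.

Answer: 7

Derivation:
Acc 1: bank0 row2 -> MISS (open row2); precharges=0
Acc 2: bank1 row1 -> MISS (open row1); precharges=0
Acc 3: bank2 row4 -> MISS (open row4); precharges=0
Acc 4: bank2 row3 -> MISS (open row3); precharges=1
Acc 5: bank2 row3 -> HIT
Acc 6: bank2 row1 -> MISS (open row1); precharges=2
Acc 7: bank0 row0 -> MISS (open row0); precharges=3
Acc 8: bank0 row1 -> MISS (open row1); precharges=4
Acc 9: bank0 row3 -> MISS (open row3); precharges=5
Acc 10: bank2 row0 -> MISS (open row0); precharges=6
Acc 11: bank2 row3 -> MISS (open row3); precharges=7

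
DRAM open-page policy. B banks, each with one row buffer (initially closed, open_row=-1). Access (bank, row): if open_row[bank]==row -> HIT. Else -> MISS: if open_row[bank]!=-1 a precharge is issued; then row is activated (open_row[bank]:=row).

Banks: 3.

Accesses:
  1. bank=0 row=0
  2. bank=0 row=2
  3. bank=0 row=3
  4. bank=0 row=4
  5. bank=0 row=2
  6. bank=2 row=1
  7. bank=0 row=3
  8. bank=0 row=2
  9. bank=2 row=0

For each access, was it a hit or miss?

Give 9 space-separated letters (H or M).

Answer: M M M M M M M M M

Derivation:
Acc 1: bank0 row0 -> MISS (open row0); precharges=0
Acc 2: bank0 row2 -> MISS (open row2); precharges=1
Acc 3: bank0 row3 -> MISS (open row3); precharges=2
Acc 4: bank0 row4 -> MISS (open row4); precharges=3
Acc 5: bank0 row2 -> MISS (open row2); precharges=4
Acc 6: bank2 row1 -> MISS (open row1); precharges=4
Acc 7: bank0 row3 -> MISS (open row3); precharges=5
Acc 8: bank0 row2 -> MISS (open row2); precharges=6
Acc 9: bank2 row0 -> MISS (open row0); precharges=7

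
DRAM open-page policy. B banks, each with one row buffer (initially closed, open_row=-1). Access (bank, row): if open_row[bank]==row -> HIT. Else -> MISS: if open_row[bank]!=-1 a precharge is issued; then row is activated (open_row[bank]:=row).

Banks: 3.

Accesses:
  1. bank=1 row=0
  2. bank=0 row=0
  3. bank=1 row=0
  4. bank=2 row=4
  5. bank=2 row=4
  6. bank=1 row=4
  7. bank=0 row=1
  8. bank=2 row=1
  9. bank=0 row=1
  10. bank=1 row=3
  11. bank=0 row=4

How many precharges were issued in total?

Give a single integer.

Answer: 5

Derivation:
Acc 1: bank1 row0 -> MISS (open row0); precharges=0
Acc 2: bank0 row0 -> MISS (open row0); precharges=0
Acc 3: bank1 row0 -> HIT
Acc 4: bank2 row4 -> MISS (open row4); precharges=0
Acc 5: bank2 row4 -> HIT
Acc 6: bank1 row4 -> MISS (open row4); precharges=1
Acc 7: bank0 row1 -> MISS (open row1); precharges=2
Acc 8: bank2 row1 -> MISS (open row1); precharges=3
Acc 9: bank0 row1 -> HIT
Acc 10: bank1 row3 -> MISS (open row3); precharges=4
Acc 11: bank0 row4 -> MISS (open row4); precharges=5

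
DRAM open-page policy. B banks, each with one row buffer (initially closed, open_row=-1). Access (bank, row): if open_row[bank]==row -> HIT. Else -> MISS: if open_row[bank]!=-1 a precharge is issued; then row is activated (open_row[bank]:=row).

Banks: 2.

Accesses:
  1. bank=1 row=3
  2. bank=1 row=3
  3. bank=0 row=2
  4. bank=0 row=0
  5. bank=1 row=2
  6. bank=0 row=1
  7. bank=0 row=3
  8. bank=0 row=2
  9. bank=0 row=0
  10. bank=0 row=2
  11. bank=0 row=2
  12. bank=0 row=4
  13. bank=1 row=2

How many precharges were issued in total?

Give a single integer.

Answer: 8

Derivation:
Acc 1: bank1 row3 -> MISS (open row3); precharges=0
Acc 2: bank1 row3 -> HIT
Acc 3: bank0 row2 -> MISS (open row2); precharges=0
Acc 4: bank0 row0 -> MISS (open row0); precharges=1
Acc 5: bank1 row2 -> MISS (open row2); precharges=2
Acc 6: bank0 row1 -> MISS (open row1); precharges=3
Acc 7: bank0 row3 -> MISS (open row3); precharges=4
Acc 8: bank0 row2 -> MISS (open row2); precharges=5
Acc 9: bank0 row0 -> MISS (open row0); precharges=6
Acc 10: bank0 row2 -> MISS (open row2); precharges=7
Acc 11: bank0 row2 -> HIT
Acc 12: bank0 row4 -> MISS (open row4); precharges=8
Acc 13: bank1 row2 -> HIT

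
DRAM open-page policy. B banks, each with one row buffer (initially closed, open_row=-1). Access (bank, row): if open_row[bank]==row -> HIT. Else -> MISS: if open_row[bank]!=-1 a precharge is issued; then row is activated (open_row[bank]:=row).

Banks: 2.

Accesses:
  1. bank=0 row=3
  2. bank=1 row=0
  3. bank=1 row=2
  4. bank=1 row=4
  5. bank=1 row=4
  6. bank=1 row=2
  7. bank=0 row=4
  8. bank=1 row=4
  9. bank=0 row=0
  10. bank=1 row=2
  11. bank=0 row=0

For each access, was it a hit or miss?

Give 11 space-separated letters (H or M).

Answer: M M M M H M M M M M H

Derivation:
Acc 1: bank0 row3 -> MISS (open row3); precharges=0
Acc 2: bank1 row0 -> MISS (open row0); precharges=0
Acc 3: bank1 row2 -> MISS (open row2); precharges=1
Acc 4: bank1 row4 -> MISS (open row4); precharges=2
Acc 5: bank1 row4 -> HIT
Acc 6: bank1 row2 -> MISS (open row2); precharges=3
Acc 7: bank0 row4 -> MISS (open row4); precharges=4
Acc 8: bank1 row4 -> MISS (open row4); precharges=5
Acc 9: bank0 row0 -> MISS (open row0); precharges=6
Acc 10: bank1 row2 -> MISS (open row2); precharges=7
Acc 11: bank0 row0 -> HIT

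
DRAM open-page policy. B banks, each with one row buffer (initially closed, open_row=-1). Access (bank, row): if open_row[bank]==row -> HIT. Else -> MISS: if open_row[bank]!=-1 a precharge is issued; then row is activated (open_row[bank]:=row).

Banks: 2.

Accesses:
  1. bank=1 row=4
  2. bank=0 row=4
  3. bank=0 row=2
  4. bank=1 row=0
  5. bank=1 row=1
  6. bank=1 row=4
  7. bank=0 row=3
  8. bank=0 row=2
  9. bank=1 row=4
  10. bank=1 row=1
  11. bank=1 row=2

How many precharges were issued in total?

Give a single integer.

Answer: 8

Derivation:
Acc 1: bank1 row4 -> MISS (open row4); precharges=0
Acc 2: bank0 row4 -> MISS (open row4); precharges=0
Acc 3: bank0 row2 -> MISS (open row2); precharges=1
Acc 4: bank1 row0 -> MISS (open row0); precharges=2
Acc 5: bank1 row1 -> MISS (open row1); precharges=3
Acc 6: bank1 row4 -> MISS (open row4); precharges=4
Acc 7: bank0 row3 -> MISS (open row3); precharges=5
Acc 8: bank0 row2 -> MISS (open row2); precharges=6
Acc 9: bank1 row4 -> HIT
Acc 10: bank1 row1 -> MISS (open row1); precharges=7
Acc 11: bank1 row2 -> MISS (open row2); precharges=8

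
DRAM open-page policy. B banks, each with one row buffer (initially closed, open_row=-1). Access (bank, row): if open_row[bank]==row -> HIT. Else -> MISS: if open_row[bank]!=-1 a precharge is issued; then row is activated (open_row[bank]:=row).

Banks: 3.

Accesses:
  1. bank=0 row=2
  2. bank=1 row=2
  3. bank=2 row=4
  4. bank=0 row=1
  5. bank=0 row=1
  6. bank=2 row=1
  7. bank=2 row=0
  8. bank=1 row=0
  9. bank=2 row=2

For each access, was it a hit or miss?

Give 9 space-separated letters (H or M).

Acc 1: bank0 row2 -> MISS (open row2); precharges=0
Acc 2: bank1 row2 -> MISS (open row2); precharges=0
Acc 3: bank2 row4 -> MISS (open row4); precharges=0
Acc 4: bank0 row1 -> MISS (open row1); precharges=1
Acc 5: bank0 row1 -> HIT
Acc 6: bank2 row1 -> MISS (open row1); precharges=2
Acc 7: bank2 row0 -> MISS (open row0); precharges=3
Acc 8: bank1 row0 -> MISS (open row0); precharges=4
Acc 9: bank2 row2 -> MISS (open row2); precharges=5

Answer: M M M M H M M M M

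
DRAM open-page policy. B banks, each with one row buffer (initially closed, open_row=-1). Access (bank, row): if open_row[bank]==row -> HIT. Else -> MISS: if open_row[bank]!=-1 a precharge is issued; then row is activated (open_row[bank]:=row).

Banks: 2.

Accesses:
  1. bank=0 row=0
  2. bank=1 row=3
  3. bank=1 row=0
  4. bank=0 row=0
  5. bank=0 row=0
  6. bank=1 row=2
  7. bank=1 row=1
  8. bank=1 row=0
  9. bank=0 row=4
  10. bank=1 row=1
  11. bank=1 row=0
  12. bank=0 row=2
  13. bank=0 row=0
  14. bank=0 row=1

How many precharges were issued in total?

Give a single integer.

Answer: 10

Derivation:
Acc 1: bank0 row0 -> MISS (open row0); precharges=0
Acc 2: bank1 row3 -> MISS (open row3); precharges=0
Acc 3: bank1 row0 -> MISS (open row0); precharges=1
Acc 4: bank0 row0 -> HIT
Acc 5: bank0 row0 -> HIT
Acc 6: bank1 row2 -> MISS (open row2); precharges=2
Acc 7: bank1 row1 -> MISS (open row1); precharges=3
Acc 8: bank1 row0 -> MISS (open row0); precharges=4
Acc 9: bank0 row4 -> MISS (open row4); precharges=5
Acc 10: bank1 row1 -> MISS (open row1); precharges=6
Acc 11: bank1 row0 -> MISS (open row0); precharges=7
Acc 12: bank0 row2 -> MISS (open row2); precharges=8
Acc 13: bank0 row0 -> MISS (open row0); precharges=9
Acc 14: bank0 row1 -> MISS (open row1); precharges=10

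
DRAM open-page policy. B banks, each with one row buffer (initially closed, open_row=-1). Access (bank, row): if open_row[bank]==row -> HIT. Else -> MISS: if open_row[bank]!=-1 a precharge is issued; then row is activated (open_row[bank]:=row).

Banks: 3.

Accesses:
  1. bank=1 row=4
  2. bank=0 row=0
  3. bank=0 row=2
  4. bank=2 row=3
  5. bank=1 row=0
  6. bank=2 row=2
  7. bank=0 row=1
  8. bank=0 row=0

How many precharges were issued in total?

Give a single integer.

Answer: 5

Derivation:
Acc 1: bank1 row4 -> MISS (open row4); precharges=0
Acc 2: bank0 row0 -> MISS (open row0); precharges=0
Acc 3: bank0 row2 -> MISS (open row2); precharges=1
Acc 4: bank2 row3 -> MISS (open row3); precharges=1
Acc 5: bank1 row0 -> MISS (open row0); precharges=2
Acc 6: bank2 row2 -> MISS (open row2); precharges=3
Acc 7: bank0 row1 -> MISS (open row1); precharges=4
Acc 8: bank0 row0 -> MISS (open row0); precharges=5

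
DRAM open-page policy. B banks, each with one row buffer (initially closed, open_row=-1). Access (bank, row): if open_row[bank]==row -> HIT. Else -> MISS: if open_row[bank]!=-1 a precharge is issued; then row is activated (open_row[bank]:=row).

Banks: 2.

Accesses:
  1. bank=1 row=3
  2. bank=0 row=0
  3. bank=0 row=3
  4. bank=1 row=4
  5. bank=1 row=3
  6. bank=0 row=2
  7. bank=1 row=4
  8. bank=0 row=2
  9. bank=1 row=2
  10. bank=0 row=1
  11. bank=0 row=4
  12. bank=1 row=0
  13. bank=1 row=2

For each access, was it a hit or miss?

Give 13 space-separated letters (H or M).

Answer: M M M M M M M H M M M M M

Derivation:
Acc 1: bank1 row3 -> MISS (open row3); precharges=0
Acc 2: bank0 row0 -> MISS (open row0); precharges=0
Acc 3: bank0 row3 -> MISS (open row3); precharges=1
Acc 4: bank1 row4 -> MISS (open row4); precharges=2
Acc 5: bank1 row3 -> MISS (open row3); precharges=3
Acc 6: bank0 row2 -> MISS (open row2); precharges=4
Acc 7: bank1 row4 -> MISS (open row4); precharges=5
Acc 8: bank0 row2 -> HIT
Acc 9: bank1 row2 -> MISS (open row2); precharges=6
Acc 10: bank0 row1 -> MISS (open row1); precharges=7
Acc 11: bank0 row4 -> MISS (open row4); precharges=8
Acc 12: bank1 row0 -> MISS (open row0); precharges=9
Acc 13: bank1 row2 -> MISS (open row2); precharges=10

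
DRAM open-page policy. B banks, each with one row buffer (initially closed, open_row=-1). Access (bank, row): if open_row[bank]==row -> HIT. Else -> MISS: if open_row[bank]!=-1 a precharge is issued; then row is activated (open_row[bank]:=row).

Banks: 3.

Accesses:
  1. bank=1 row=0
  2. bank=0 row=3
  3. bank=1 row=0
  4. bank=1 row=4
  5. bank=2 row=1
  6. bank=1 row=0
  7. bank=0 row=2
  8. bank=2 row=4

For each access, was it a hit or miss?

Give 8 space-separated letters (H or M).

Answer: M M H M M M M M

Derivation:
Acc 1: bank1 row0 -> MISS (open row0); precharges=0
Acc 2: bank0 row3 -> MISS (open row3); precharges=0
Acc 3: bank1 row0 -> HIT
Acc 4: bank1 row4 -> MISS (open row4); precharges=1
Acc 5: bank2 row1 -> MISS (open row1); precharges=1
Acc 6: bank1 row0 -> MISS (open row0); precharges=2
Acc 7: bank0 row2 -> MISS (open row2); precharges=3
Acc 8: bank2 row4 -> MISS (open row4); precharges=4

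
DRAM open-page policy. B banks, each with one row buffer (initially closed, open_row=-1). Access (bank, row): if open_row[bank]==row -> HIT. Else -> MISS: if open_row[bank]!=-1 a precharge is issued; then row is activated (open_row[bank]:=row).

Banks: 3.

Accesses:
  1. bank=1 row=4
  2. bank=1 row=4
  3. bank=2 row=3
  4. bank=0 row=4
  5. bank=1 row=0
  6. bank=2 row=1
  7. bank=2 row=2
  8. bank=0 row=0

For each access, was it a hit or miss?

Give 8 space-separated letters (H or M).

Answer: M H M M M M M M

Derivation:
Acc 1: bank1 row4 -> MISS (open row4); precharges=0
Acc 2: bank1 row4 -> HIT
Acc 3: bank2 row3 -> MISS (open row3); precharges=0
Acc 4: bank0 row4 -> MISS (open row4); precharges=0
Acc 5: bank1 row0 -> MISS (open row0); precharges=1
Acc 6: bank2 row1 -> MISS (open row1); precharges=2
Acc 7: bank2 row2 -> MISS (open row2); precharges=3
Acc 8: bank0 row0 -> MISS (open row0); precharges=4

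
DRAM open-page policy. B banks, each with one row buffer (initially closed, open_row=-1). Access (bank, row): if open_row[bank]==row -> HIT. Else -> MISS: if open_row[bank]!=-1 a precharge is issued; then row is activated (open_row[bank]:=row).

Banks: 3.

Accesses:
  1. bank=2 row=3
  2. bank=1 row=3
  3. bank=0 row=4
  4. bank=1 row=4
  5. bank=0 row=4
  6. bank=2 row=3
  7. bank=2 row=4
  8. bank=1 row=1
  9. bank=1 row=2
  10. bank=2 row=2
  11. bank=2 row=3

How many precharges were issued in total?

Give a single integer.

Answer: 6

Derivation:
Acc 1: bank2 row3 -> MISS (open row3); precharges=0
Acc 2: bank1 row3 -> MISS (open row3); precharges=0
Acc 3: bank0 row4 -> MISS (open row4); precharges=0
Acc 4: bank1 row4 -> MISS (open row4); precharges=1
Acc 5: bank0 row4 -> HIT
Acc 6: bank2 row3 -> HIT
Acc 7: bank2 row4 -> MISS (open row4); precharges=2
Acc 8: bank1 row1 -> MISS (open row1); precharges=3
Acc 9: bank1 row2 -> MISS (open row2); precharges=4
Acc 10: bank2 row2 -> MISS (open row2); precharges=5
Acc 11: bank2 row3 -> MISS (open row3); precharges=6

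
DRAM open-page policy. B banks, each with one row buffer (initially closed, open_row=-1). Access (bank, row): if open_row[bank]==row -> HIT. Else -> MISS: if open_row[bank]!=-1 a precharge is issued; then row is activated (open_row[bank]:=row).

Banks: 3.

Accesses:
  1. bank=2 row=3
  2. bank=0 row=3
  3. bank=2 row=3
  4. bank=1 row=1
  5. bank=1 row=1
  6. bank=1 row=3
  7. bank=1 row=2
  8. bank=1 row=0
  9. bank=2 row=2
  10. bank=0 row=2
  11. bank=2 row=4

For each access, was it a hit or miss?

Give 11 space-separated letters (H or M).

Acc 1: bank2 row3 -> MISS (open row3); precharges=0
Acc 2: bank0 row3 -> MISS (open row3); precharges=0
Acc 3: bank2 row3 -> HIT
Acc 4: bank1 row1 -> MISS (open row1); precharges=0
Acc 5: bank1 row1 -> HIT
Acc 6: bank1 row3 -> MISS (open row3); precharges=1
Acc 7: bank1 row2 -> MISS (open row2); precharges=2
Acc 8: bank1 row0 -> MISS (open row0); precharges=3
Acc 9: bank2 row2 -> MISS (open row2); precharges=4
Acc 10: bank0 row2 -> MISS (open row2); precharges=5
Acc 11: bank2 row4 -> MISS (open row4); precharges=6

Answer: M M H M H M M M M M M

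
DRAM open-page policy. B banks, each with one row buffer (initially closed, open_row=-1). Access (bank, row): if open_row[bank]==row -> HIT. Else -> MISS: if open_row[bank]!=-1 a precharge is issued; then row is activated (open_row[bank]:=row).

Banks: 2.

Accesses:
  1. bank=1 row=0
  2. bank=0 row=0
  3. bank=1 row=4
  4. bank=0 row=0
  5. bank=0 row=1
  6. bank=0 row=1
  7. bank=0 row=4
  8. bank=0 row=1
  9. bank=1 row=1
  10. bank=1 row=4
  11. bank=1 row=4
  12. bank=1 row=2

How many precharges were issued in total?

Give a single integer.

Answer: 7

Derivation:
Acc 1: bank1 row0 -> MISS (open row0); precharges=0
Acc 2: bank0 row0 -> MISS (open row0); precharges=0
Acc 3: bank1 row4 -> MISS (open row4); precharges=1
Acc 4: bank0 row0 -> HIT
Acc 5: bank0 row1 -> MISS (open row1); precharges=2
Acc 6: bank0 row1 -> HIT
Acc 7: bank0 row4 -> MISS (open row4); precharges=3
Acc 8: bank0 row1 -> MISS (open row1); precharges=4
Acc 9: bank1 row1 -> MISS (open row1); precharges=5
Acc 10: bank1 row4 -> MISS (open row4); precharges=6
Acc 11: bank1 row4 -> HIT
Acc 12: bank1 row2 -> MISS (open row2); precharges=7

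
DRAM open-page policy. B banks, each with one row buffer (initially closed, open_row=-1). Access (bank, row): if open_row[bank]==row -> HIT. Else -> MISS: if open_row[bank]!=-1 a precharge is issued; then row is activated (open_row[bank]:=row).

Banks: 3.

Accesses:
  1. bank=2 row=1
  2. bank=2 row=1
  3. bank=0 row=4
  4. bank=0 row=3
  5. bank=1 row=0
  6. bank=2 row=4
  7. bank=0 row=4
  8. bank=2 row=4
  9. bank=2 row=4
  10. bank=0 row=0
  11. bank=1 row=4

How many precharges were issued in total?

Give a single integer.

Answer: 5

Derivation:
Acc 1: bank2 row1 -> MISS (open row1); precharges=0
Acc 2: bank2 row1 -> HIT
Acc 3: bank0 row4 -> MISS (open row4); precharges=0
Acc 4: bank0 row3 -> MISS (open row3); precharges=1
Acc 5: bank1 row0 -> MISS (open row0); precharges=1
Acc 6: bank2 row4 -> MISS (open row4); precharges=2
Acc 7: bank0 row4 -> MISS (open row4); precharges=3
Acc 8: bank2 row4 -> HIT
Acc 9: bank2 row4 -> HIT
Acc 10: bank0 row0 -> MISS (open row0); precharges=4
Acc 11: bank1 row4 -> MISS (open row4); precharges=5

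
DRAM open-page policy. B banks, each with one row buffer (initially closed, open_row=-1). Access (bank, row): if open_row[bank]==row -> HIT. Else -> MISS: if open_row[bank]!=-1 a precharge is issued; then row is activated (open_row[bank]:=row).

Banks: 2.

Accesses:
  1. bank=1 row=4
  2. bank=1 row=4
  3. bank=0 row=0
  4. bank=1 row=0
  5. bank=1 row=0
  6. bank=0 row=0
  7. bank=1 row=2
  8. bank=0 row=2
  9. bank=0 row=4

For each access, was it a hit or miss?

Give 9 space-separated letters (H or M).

Acc 1: bank1 row4 -> MISS (open row4); precharges=0
Acc 2: bank1 row4 -> HIT
Acc 3: bank0 row0 -> MISS (open row0); precharges=0
Acc 4: bank1 row0 -> MISS (open row0); precharges=1
Acc 5: bank1 row0 -> HIT
Acc 6: bank0 row0 -> HIT
Acc 7: bank1 row2 -> MISS (open row2); precharges=2
Acc 8: bank0 row2 -> MISS (open row2); precharges=3
Acc 9: bank0 row4 -> MISS (open row4); precharges=4

Answer: M H M M H H M M M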